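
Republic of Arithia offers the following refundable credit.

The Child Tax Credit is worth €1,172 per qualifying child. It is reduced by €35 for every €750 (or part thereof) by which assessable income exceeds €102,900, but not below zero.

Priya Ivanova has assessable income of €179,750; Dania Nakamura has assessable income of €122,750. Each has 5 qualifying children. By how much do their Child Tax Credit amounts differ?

Priya (€179,750): Child Tax Credit: base = 5 × €1,172 = €5,860. income exceeds €102,900 by €76,850, which is 103 full-or-partial €750 increments; reduction = 103 × €35 = €3,605, leaving €2,255.
Dania (€122,750): Child Tax Credit: base = 5 × €1,172 = €5,860. income exceeds €102,900 by €19,850, which is 27 full-or-partial €750 increments; reduction = 27 × €35 = €945, leaving €4,915.
Difference: |€2,255 − €4,915| = €2,660.

€2,660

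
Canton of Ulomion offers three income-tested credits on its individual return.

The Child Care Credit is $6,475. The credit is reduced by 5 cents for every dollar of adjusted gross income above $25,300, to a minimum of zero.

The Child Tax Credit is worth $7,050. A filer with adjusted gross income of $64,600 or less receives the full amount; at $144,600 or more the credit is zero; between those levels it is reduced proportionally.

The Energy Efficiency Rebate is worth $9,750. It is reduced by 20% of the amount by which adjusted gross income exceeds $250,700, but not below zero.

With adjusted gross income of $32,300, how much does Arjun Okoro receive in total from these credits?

$22,925

Child Care Credit: 5% of the $7,000 excess over $25,300 is $350; credit = $6,475 − $350 = $6,125.
Child Tax Credit: $32,300 is at or below the $64,600 threshold, so the full $7,050 applies.
Energy Efficiency Rebate: $32,300 is at or below the $250,700 threshold, so the full $9,750 applies.
Total: $6,125 + $7,050 + $9,750 = $22,925.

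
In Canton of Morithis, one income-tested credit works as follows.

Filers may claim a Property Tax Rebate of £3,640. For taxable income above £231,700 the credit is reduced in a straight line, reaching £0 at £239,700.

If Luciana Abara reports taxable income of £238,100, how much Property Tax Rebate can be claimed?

£728

Property Tax Rebate: £238,100 is £6,400 into a £8,000 phase-out range, leaving 1,600/8,000 of the credit: £3,640 × 1,600/8,000 = £728.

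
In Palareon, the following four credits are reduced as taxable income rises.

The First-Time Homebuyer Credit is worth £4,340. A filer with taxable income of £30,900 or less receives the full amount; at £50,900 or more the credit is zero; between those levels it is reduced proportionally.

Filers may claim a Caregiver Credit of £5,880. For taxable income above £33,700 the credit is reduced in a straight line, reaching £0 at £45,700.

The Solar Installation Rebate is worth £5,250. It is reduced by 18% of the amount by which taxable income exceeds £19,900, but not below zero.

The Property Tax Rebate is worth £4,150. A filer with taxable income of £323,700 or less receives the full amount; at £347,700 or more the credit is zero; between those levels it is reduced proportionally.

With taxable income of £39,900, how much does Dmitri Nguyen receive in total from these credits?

£11,029

First-Time Homebuyer Credit: £39,900 is £9,000 into a £20,000 phase-out range, leaving 11,000/20,000 of the credit: £4,340 × 11,000/20,000 = £2,387.
Caregiver Credit: £39,900 is £6,200 into a £12,000 phase-out range, leaving 5,800/12,000 of the credit: £5,880 × 5,800/12,000 = £2,842.
Solar Installation Rebate: 18% of the £20,000 excess over £19,900 is £3,600; credit = £5,250 − £3,600 = £1,650.
Property Tax Rebate: £39,900 is at or below the £323,700 threshold, so the full £4,150 applies.
Total: £2,387 + £2,842 + £1,650 + £4,150 = £11,029.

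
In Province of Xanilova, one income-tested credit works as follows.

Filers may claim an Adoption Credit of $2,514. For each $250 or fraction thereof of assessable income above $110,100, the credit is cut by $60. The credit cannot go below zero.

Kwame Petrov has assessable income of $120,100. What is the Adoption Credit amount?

$114

Adoption Credit: income exceeds $110,100 by $10,000, which is 40 full-or-partial $250 increments; reduction = 40 × $60 = $2,400, leaving $114.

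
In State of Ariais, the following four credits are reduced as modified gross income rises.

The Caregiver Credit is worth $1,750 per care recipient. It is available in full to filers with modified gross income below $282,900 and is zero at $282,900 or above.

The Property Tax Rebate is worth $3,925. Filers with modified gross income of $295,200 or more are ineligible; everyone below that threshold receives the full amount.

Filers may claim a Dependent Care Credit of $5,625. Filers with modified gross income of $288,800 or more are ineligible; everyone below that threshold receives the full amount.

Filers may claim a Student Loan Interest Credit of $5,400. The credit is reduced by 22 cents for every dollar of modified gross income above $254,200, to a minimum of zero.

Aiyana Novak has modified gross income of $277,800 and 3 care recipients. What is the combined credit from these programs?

Caregiver Credit: base = 3 × $1,750 = $5,250. $277,800 is below the $282,900 cutoff, so the full $5,250 applies.
Property Tax Rebate: $277,800 is below the $295,200 cutoff, so the full $3,925 applies.
Dependent Care Credit: $277,800 is below the $288,800 cutoff, so the full $5,625 applies.
Student Loan Interest Credit: 22% of the $23,600 excess over $254,200 is $5,192; credit = $5,400 − $5,192 = $208.
Total: $5,250 + $3,925 + $5,625 + $208 = $15,008.

$15,008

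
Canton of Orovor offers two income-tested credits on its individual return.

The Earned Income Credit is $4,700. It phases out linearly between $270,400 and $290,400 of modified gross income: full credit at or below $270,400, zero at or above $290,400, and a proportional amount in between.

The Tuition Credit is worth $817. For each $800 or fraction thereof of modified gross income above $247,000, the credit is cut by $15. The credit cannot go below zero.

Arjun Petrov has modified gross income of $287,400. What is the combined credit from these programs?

Earned Income Credit: $287,400 is $17,000 into a $20,000 phase-out range, leaving 3,000/20,000 of the credit: $4,700 × 3,000/20,000 = $705.
Tuition Credit: income exceeds $247,000 by $40,400, which is 51 full-or-partial $800 increments; reduction = 51 × $15 = $765, leaving $52.
Total: $705 + $52 = $757.

$757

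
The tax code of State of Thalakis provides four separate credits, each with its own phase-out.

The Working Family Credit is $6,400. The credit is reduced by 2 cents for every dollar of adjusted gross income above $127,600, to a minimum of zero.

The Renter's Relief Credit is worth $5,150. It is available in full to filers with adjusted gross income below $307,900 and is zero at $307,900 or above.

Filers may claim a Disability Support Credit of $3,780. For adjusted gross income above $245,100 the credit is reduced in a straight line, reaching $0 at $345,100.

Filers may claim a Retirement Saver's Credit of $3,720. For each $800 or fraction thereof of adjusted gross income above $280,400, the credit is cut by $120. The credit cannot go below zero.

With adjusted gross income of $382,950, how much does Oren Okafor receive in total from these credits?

Working Family Credit: 2% of the $255,350 excess over $127,600 is $5,107; credit = $6,400 − $5,107 = $1,293.
Renter's Relief Credit: $382,950 meets or exceeds the $307,900 cutoff, so the credit is $0.
Disability Support Credit: $382,950 is at or above $345,100, so the credit is $0.
Retirement Saver's Credit: income exceeds $280,400 by $102,550 → 129 increments × $120 = $15,480 ≥ base, so the credit is $0.
Total: $1,293 + $0 + $0 + $0 = $1,293.

$1,293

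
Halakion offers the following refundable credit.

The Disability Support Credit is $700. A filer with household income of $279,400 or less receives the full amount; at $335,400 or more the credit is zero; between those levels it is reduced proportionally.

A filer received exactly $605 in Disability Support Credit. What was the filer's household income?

$605 is 605/700 of the full $700, so 95/700 of the $56,000 range has been used: income = $279,400 + $56,000 × 95/700 = $287,000.

$287,000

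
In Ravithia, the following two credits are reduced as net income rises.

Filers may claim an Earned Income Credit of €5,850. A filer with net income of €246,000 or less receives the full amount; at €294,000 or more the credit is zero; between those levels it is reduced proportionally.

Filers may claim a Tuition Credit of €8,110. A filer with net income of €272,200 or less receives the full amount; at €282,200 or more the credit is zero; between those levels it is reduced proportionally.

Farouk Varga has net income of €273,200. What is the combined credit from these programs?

€9,834

Earned Income Credit: €273,200 is €27,200 into a €48,000 phase-out range, leaving 20,800/48,000 of the credit: €5,850 × 20,800/48,000 = €2,535.
Tuition Credit: €273,200 is €1,000 into a €10,000 phase-out range, leaving 9,000/10,000 of the credit: €8,110 × 9,000/10,000 = €7,299.
Total: €2,535 + €7,299 = €9,834.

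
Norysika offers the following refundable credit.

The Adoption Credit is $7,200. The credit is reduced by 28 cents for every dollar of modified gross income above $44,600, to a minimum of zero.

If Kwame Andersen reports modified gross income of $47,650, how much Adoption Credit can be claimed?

Adoption Credit: 28% of the $3,050 excess over $44,600 is $854; credit = $7,200 − $854 = $6,346.

$6,346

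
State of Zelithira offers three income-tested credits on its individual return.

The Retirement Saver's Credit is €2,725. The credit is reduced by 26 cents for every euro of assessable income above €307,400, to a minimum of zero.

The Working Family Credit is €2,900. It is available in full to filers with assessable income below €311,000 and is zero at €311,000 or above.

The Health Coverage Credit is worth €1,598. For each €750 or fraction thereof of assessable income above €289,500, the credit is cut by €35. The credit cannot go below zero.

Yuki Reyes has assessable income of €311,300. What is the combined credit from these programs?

€2,259

Retirement Saver's Credit: 26% of the €3,900 excess over €307,400 is €1,014; credit = €2,725 − €1,014 = €1,711.
Working Family Credit: €311,300 meets or exceeds the €311,000 cutoff, so the credit is €0.
Health Coverage Credit: income exceeds €289,500 by €21,800, which is 30 full-or-partial €750 increments; reduction = 30 × €35 = €1,050, leaving €548.
Total: €1,711 + €0 + €548 = €2,259.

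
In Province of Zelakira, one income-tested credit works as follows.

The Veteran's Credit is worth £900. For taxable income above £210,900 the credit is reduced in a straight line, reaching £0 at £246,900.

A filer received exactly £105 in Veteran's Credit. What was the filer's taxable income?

£242,700

£105 is 105/900 of the full £900, so 795/900 of the £36,000 range has been used: income = £210,900 + £36,000 × 795/900 = £242,700.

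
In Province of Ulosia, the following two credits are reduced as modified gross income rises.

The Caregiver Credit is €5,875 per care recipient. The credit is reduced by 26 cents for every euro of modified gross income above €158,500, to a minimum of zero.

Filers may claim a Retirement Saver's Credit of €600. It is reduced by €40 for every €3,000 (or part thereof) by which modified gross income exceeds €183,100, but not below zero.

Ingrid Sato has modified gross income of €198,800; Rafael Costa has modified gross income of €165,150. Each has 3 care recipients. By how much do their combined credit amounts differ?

Ingrid (€198,800): Caregiver Credit: base = 3 × €5,875 = €17,625. 26% of the €40,300 excess over €158,500 is €10,478; credit = €17,625 − €10,478 = €7,147. Retirement Saver's Credit: income exceeds €183,100 by €15,700, which is 6 full-or-partial €3,000 increments; reduction = 6 × €40 = €240, leaving €360. total €7,147 + €360 = €7,507
Rafael (€165,150): Caregiver Credit: base = 3 × €5,875 = €17,625. 26% of the €6,650 excess over €158,500 is €1,729; credit = €17,625 − €1,729 = €15,896. Retirement Saver's Credit: €165,150 is at or below the €183,100 threshold, so the full €600 applies. total €15,896 + €600 = €16,496
Difference: |€7,507 − €16,496| = €8,989.

€8,989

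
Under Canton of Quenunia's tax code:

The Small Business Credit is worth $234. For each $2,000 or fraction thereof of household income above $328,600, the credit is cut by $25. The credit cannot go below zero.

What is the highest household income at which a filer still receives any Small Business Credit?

$346,600

After 9 increments the reduction is 9 × $25 = $225, leaving $9; one more increment wipes it out. Increment 9 ends at excess 9 × $2,000 = $18,000, so the highest qualifying income is $328,600 + $18,000 = $346,600.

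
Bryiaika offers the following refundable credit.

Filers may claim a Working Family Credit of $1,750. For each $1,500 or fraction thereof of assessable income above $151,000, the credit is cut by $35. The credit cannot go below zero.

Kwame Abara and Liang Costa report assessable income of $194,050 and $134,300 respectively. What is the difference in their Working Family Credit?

$1,015

Kwame ($194,050): Working Family Credit: income exceeds $151,000 by $43,050, which is 29 full-or-partial $1,500 increments; reduction = 29 × $35 = $1,015, leaving $735.
Liang ($134,300): Working Family Credit: $134,300 is at or below the $151,000 threshold, so the full $1,750 applies.
Difference: |$735 − $1,750| = $1,015.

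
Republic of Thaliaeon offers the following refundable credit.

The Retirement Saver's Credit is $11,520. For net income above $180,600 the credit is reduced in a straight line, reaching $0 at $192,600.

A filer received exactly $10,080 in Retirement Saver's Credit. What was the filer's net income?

$10,080 is 10,080/11,520 of the full $11,520, so 1,440/11,520 of the $12,000 range has been used: income = $180,600 + $12,000 × 1,440/11,520 = $182,100.

$182,100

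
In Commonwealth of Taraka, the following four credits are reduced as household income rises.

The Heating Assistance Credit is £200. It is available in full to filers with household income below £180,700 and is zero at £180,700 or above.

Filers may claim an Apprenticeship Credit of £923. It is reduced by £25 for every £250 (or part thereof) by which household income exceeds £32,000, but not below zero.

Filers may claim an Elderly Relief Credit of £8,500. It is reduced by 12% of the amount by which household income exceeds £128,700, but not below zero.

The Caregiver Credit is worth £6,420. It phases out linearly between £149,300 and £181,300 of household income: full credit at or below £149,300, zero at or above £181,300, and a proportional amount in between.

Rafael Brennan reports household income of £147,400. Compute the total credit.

£12,876

Heating Assistance Credit: £147,400 is below the £180,700 cutoff, so the full £200 applies.
Apprenticeship Credit: income exceeds £32,000 by £115,400 → 462 increments × £25 = £11,550 ≥ base, so the credit is £0.
Elderly Relief Credit: 12% of the £18,700 excess over £128,700 is £2,244; credit = £8,500 − £2,244 = £6,256.
Caregiver Credit: £147,400 is at or below the £149,300 threshold, so the full £6,420 applies.
Total: £200 + £0 + £6,256 + £6,420 = £12,876.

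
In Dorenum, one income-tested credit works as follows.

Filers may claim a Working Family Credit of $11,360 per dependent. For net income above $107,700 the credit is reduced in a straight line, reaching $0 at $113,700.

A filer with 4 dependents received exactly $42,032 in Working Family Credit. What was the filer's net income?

Full credit = 4 × $11,360 = $45,440.
$42,032 is 42,032/45,440 of the full $45,440, so 3,408/45,440 of the $6,000 range has been used: income = $107,700 + $6,000 × 3,408/45,440 = $108,150.

$108,150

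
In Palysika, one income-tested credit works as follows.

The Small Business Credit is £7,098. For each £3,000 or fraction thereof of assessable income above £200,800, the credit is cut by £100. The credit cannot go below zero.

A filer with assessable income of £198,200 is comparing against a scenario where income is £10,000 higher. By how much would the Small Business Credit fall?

£300

At £198,200 — £198,200 is at or below the £200,800 threshold, so the full £7,098 applies.
At £208,200 — income exceeds £200,800 by £7,400, which is 3 full-or-partial £3,000 increments; reduction = 3 × £100 = £300, leaving £6,798.
Lost: £7,098 − £6,798 = £300.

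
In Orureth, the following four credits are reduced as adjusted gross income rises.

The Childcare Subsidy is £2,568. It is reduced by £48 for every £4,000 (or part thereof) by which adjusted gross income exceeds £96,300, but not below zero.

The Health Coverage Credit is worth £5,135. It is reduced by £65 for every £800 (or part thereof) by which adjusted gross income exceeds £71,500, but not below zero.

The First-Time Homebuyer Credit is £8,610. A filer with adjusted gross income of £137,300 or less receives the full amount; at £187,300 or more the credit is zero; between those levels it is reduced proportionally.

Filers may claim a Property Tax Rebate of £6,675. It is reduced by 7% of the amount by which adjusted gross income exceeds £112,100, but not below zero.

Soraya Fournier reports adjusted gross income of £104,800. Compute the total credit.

£20,114

Childcare Subsidy: income exceeds £96,300 by £8,500, which is 3 full-or-partial £4,000 increments; reduction = 3 × £48 = £144, leaving £2,424.
Health Coverage Credit: income exceeds £71,500 by £33,300, which is 42 full-or-partial £800 increments; reduction = 42 × £65 = £2,730, leaving £2,405.
First-Time Homebuyer Credit: £104,800 is at or below the £137,300 threshold, so the full £8,610 applies.
Property Tax Rebate: £104,800 is at or below the £112,100 threshold, so the full £6,675 applies.
Total: £2,424 + £2,405 + £8,610 + £6,675 = £20,114.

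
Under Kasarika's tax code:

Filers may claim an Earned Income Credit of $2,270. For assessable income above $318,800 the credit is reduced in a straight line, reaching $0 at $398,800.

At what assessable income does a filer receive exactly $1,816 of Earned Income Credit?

$334,800

$1,816 is 1,816/2,270 of the full $2,270, so 454/2,270 of the $80,000 range has been used: income = $318,800 + $80,000 × 454/2,270 = $334,800.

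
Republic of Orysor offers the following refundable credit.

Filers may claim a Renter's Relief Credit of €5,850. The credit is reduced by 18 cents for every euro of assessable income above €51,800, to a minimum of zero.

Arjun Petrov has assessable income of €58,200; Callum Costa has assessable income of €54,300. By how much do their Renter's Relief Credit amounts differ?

Arjun (€58,200): Renter's Relief Credit: 18% of the €6,400 excess over €51,800 is €1,152; credit = €5,850 − €1,152 = €4,698.
Callum (€54,300): Renter's Relief Credit: 18% of the €2,500 excess over €51,800 is €450; credit = €5,850 − €450 = €5,400.
Difference: |€4,698 − €5,400| = €702.

€702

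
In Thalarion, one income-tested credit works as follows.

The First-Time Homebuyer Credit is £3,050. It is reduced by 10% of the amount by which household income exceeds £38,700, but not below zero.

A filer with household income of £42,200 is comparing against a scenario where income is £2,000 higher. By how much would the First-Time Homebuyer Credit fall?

At £42,200 — 10% of the £3,500 excess over £38,700 is £350; credit = £3,050 − £350 = £2,700.
At £44,200 — 10% of the £5,500 excess over £38,700 is £550; credit = £3,050 − £550 = £2,500.
Lost: £2,700 − £2,500 = £200.

£200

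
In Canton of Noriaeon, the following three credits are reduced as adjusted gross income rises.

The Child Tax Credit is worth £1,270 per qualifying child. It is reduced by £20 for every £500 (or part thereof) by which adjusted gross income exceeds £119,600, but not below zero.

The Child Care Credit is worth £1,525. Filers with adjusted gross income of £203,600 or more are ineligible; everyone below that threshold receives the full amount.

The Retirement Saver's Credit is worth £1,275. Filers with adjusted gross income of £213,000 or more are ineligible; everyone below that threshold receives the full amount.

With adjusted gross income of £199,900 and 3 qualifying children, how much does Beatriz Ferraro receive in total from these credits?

£3,390

Child Tax Credit: base = 3 × £1,270 = £3,810. income exceeds £119,600 by £80,300, which is 161 full-or-partial £500 increments; reduction = 161 × £20 = £3,220, leaving £590.
Child Care Credit: £199,900 is below the £203,600 cutoff, so the full £1,525 applies.
Retirement Saver's Credit: £199,900 is below the £213,000 cutoff, so the full £1,275 applies.
Total: £590 + £1,525 + £1,275 = £3,390.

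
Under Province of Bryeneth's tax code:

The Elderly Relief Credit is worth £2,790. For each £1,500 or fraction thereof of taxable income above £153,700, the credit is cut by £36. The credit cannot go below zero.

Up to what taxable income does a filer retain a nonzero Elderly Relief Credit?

After 77 increments the reduction is 77 × £36 = £2,772, leaving £18; one more increment wipes it out. Increment 77 ends at excess 77 × £1,500 = £115,500, so the highest qualifying income is £153,700 + £115,500 = £269,200.

£269,200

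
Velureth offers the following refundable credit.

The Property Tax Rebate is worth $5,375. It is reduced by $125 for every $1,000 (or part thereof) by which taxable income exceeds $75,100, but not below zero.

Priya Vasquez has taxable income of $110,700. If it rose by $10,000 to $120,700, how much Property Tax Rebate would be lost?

At $110,700 — income exceeds $75,100 by $35,600, which is 36 full-or-partial $1,000 increments; reduction = 36 × $125 = $4,500, leaving $875.
At $120,700 — income exceeds $75,100 by $45,600 → 46 increments × $125 = $5,750 ≥ base, so the credit is $0.
Lost: $875 − $0 = $875.

$875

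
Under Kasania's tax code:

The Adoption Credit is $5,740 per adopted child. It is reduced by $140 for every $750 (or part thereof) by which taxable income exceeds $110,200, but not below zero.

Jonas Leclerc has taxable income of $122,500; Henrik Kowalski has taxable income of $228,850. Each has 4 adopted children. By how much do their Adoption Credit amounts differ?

Jonas ($122,500): Adoption Credit: base = 4 × $5,740 = $22,960. income exceeds $110,200 by $12,300, which is 17 full-or-partial $750 increments; reduction = 17 × $140 = $2,380, leaving $20,580.
Henrik ($228,850): Adoption Credit: base = 4 × $5,740 = $22,960. income exceeds $110,200 by $118,650, which is 159 full-or-partial $750 increments; reduction = 159 × $140 = $22,260, leaving $700.
Difference: |$20,580 − $700| = $19,880.

$19,880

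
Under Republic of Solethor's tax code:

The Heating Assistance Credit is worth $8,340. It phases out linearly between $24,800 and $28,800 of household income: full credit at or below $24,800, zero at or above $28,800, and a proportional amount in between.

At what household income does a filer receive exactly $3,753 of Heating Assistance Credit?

$27,000

$3,753 is 3,753/8,340 of the full $8,340, so 4,587/8,340 of the $4,000 range has been used: income = $24,800 + $4,000 × 4,587/8,340 = $27,000.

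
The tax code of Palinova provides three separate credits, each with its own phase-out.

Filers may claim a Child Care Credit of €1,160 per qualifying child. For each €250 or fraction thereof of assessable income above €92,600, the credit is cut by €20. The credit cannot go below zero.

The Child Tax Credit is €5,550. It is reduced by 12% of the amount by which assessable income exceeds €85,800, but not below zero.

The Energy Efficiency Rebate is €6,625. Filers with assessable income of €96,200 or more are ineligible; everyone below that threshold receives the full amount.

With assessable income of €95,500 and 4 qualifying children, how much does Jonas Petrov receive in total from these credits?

Child Care Credit: base = 4 × €1,160 = €4,640. income exceeds €92,600 by €2,900, which is 12 full-or-partial €250 increments; reduction = 12 × €20 = €240, leaving €4,400.
Child Tax Credit: 12% of the €9,700 excess over €85,800 is €1,164; credit = €5,550 − €1,164 = €4,386.
Energy Efficiency Rebate: €95,500 is below the €96,200 cutoff, so the full €6,625 applies.
Total: €4,400 + €4,386 + €6,625 = €15,411.

€15,411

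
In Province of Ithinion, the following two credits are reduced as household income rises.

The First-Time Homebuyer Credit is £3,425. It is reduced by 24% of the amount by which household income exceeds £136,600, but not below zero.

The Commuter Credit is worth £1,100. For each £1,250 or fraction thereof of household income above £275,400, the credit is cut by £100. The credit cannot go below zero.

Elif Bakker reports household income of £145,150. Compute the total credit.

£2,473

First-Time Homebuyer Credit: 24% of the £8,550 excess over £136,600 is £2,052; credit = £3,425 − £2,052 = £1,373.
Commuter Credit: £145,150 is at or below the £275,400 threshold, so the full £1,100 applies.
Total: £1,373 + £1,100 = £2,473.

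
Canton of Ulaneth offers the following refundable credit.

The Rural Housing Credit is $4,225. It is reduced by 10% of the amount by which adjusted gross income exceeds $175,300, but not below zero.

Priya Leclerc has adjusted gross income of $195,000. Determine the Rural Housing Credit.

Rural Housing Credit: 10% of the $19,700 excess over $175,300 is $1,970; credit = $4,225 − $1,970 = $2,255.

$2,255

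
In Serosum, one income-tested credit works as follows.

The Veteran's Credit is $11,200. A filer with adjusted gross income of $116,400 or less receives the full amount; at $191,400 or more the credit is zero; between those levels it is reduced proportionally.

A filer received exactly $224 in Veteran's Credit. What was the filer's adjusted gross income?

$224 is 224/11,200 of the full $11,200, so 10,976/11,200 of the $75,000 range has been used: income = $116,400 + $75,000 × 10,976/11,200 = $189,900.

$189,900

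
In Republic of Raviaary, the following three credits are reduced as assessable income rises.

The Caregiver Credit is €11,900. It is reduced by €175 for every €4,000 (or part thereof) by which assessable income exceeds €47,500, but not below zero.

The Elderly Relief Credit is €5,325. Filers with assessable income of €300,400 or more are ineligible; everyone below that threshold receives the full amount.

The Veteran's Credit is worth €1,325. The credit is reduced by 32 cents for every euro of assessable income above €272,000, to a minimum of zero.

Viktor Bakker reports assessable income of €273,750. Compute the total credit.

Caregiver Credit: income exceeds €47,500 by €226,250, which is 57 full-or-partial €4,000 increments; reduction = 57 × €175 = €9,975, leaving €1,925.
Elderly Relief Credit: €273,750 is below the €300,400 cutoff, so the full €5,325 applies.
Veteran's Credit: 32% of the €1,750 excess over €272,000 is €560; credit = €1,325 − €560 = €765.
Total: €1,925 + €5,325 + €765 = €8,015.

€8,015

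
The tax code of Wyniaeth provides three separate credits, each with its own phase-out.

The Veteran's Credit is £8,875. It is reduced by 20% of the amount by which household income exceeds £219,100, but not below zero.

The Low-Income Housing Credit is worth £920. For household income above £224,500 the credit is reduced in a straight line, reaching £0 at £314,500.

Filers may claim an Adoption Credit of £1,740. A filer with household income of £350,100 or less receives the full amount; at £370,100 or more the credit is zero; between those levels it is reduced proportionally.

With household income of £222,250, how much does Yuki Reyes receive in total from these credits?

Veteran's Credit: 20% of the £3,150 excess over £219,100 is £630; credit = £8,875 − £630 = £8,245.
Low-Income Housing Credit: £222,250 is at or below the £224,500 threshold, so the full £920 applies.
Adoption Credit: £222,250 is at or below the £350,100 threshold, so the full £1,740 applies.
Total: £8,245 + £920 + £1,740 = £10,905.

£10,905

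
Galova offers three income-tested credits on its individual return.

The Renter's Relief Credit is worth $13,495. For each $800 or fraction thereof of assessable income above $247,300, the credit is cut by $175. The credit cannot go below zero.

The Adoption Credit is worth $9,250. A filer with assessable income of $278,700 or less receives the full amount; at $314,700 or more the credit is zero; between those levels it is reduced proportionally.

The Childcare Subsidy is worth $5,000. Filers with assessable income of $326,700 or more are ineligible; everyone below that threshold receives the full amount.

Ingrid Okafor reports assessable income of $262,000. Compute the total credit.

$24,420

Renter's Relief Credit: income exceeds $247,300 by $14,700, which is 19 full-or-partial $800 increments; reduction = 19 × $175 = $3,325, leaving $10,170.
Adoption Credit: $262,000 is at or below the $278,700 threshold, so the full $9,250 applies.
Childcare Subsidy: $262,000 is below the $326,700 cutoff, so the full $5,000 applies.
Total: $10,170 + $9,250 + $5,000 = $24,420.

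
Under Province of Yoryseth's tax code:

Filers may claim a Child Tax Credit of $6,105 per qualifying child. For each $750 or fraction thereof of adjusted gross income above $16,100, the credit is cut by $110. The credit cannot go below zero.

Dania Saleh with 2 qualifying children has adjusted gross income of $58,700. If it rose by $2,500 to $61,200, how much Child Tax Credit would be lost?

$440

At $58,700 — base = 2 × $6,105 = $12,210. income exceeds $16,100 by $42,600, which is 57 full-or-partial $750 increments; reduction = 57 × $110 = $6,270, leaving $5,940.
At $61,200 — base = 2 × $6,105 = $12,210. income exceeds $16,100 by $45,100, which is 61 full-or-partial $750 increments; reduction = 61 × $110 = $6,710, leaving $5,500.
Lost: $5,940 − $5,500 = $440.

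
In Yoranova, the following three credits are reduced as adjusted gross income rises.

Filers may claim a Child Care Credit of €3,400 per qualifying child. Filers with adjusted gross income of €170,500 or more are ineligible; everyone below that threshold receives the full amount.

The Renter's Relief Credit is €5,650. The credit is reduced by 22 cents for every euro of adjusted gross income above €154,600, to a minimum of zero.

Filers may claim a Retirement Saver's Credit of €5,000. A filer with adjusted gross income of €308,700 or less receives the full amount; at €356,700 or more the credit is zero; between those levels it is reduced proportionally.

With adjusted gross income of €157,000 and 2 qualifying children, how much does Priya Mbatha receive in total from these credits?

€16,922

Child Care Credit: base = 2 × €3,400 = €6,800. €157,000 is below the €170,500 cutoff, so the full €6,800 applies.
Renter's Relief Credit: 22% of the €2,400 excess over €154,600 is €528; credit = €5,650 − €528 = €5,122.
Retirement Saver's Credit: €157,000 is at or below the €308,700 threshold, so the full €5,000 applies.
Total: €6,800 + €5,122 + €5,000 = €16,922.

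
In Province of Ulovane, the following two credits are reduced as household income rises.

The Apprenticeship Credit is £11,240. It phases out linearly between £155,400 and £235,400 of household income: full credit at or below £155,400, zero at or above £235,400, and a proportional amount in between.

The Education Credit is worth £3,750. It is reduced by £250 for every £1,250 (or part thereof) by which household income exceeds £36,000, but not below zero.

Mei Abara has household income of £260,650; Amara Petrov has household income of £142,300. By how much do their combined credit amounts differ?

Mei (£260,650): Apprenticeship Credit: £260,650 is at or above £235,400, so the credit is £0. Education Credit: income exceeds £36,000 by £224,650 → 180 increments × £250 = £45,000 ≥ base, so the credit is £0. total £0 + £0 = £0
Amara (£142,300): Apprenticeship Credit: £142,300 is at or below the £155,400 threshold, so the full £11,240 applies. Education Credit: income exceeds £36,000 by £106,300 → 86 increments × £250 = £21,500 ≥ base, so the credit is £0. total £11,240 + £0 = £11,240
Difference: |£0 − £11,240| = £11,240.

£11,240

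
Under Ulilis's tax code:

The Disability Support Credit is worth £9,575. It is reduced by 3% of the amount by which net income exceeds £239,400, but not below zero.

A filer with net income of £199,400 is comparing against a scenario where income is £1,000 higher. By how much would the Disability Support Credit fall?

At £199,400 — £199,400 is at or below the £239,400 threshold, so the full £9,575 applies.
At £200,400 — £200,400 is at or below the £239,400 threshold, so the full £9,575 applies.
Lost: £9,575 − £9,575 = £0.

£0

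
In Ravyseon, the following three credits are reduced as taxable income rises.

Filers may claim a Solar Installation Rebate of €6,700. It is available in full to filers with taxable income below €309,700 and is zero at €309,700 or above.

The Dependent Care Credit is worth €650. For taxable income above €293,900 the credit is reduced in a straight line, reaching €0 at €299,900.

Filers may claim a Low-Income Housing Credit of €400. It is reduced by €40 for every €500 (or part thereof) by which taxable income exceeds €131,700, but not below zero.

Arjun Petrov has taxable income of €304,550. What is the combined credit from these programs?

Solar Installation Rebate: €304,550 is below the €309,700 cutoff, so the full €6,700 applies.
Dependent Care Credit: €304,550 is at or above €299,900, so the credit is €0.
Low-Income Housing Credit: income exceeds €131,700 by €172,850 → 346 increments × €40 = €13,840 ≥ base, so the credit is €0.
Total: €6,700 + €0 + €0 = €6,700.

€6,700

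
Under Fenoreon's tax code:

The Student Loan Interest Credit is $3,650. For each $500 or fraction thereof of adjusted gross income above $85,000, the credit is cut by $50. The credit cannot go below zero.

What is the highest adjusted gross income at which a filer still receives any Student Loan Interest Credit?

$121,000

After 72 increments the reduction is 72 × $50 = $3,600, leaving $50; one more increment wipes it out. Increment 72 ends at excess 72 × $500 = $36,000, so the highest qualifying income is $85,000 + $36,000 = $121,000.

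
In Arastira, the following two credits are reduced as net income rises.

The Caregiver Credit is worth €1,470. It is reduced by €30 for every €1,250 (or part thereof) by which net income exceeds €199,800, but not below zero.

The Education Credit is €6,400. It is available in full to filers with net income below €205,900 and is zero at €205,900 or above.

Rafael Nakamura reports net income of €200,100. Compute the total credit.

€7,840

Caregiver Credit: income exceeds €199,800 by €300, which is 1 full-or-partial €1,250 increment; reduction = 1 × €30 = €30, leaving €1,440.
Education Credit: €200,100 is below the €205,900 cutoff, so the full €6,400 applies.
Total: €1,440 + €6,400 = €7,840.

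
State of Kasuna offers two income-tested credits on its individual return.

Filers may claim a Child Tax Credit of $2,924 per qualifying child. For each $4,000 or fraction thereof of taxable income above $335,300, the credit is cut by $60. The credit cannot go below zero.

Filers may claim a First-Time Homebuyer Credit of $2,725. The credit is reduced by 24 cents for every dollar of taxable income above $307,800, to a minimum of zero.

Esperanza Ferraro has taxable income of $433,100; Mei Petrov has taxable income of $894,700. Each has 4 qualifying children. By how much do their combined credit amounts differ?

$6,900

Esperanza ($433,100): Child Tax Credit: base = 4 × $2,924 = $11,696. income exceeds $335,300 by $97,800, which is 25 full-or-partial $4,000 increments; reduction = 25 × $60 = $1,500, leaving $10,196. First-Time Homebuyer Credit: 24% of the $125,300 excess over $307,800 is $30,072 ≥ base, so the credit is $0. total $10,196 + $0 = $10,196
Mei ($894,700): Child Tax Credit: base = 4 × $2,924 = $11,696. income exceeds $335,300 by $559,400, which is 140 full-or-partial $4,000 increments; reduction = 140 × $60 = $8,400, leaving $3,296. First-Time Homebuyer Credit: 24% of the $586,900 excess over $307,800 is $140,856 ≥ base, so the credit is $0. total $3,296 + $0 = $3,296
Difference: |$10,196 − $3,296| = $6,900.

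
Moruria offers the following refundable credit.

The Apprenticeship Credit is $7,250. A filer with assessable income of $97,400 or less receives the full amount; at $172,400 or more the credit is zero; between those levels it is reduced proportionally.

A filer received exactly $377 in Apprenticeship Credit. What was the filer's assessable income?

$168,500

$377 is 377/7,250 of the full $7,250, so 6,873/7,250 of the $75,000 range has been used: income = $97,400 + $75,000 × 6,873/7,250 = $168,500.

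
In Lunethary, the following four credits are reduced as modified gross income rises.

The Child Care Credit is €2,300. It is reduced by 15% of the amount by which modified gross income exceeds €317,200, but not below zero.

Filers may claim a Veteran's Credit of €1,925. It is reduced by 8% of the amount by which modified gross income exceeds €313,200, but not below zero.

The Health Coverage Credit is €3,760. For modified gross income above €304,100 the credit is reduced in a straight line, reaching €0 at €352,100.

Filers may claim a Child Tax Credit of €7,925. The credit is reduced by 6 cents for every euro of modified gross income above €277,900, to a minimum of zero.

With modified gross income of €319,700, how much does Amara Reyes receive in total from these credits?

€11,285

Child Care Credit: 15% of the €2,500 excess over €317,200 is €375; credit = €2,300 − €375 = €1,925.
Veteran's Credit: 8% of the €6,500 excess over €313,200 is €520; credit = €1,925 − €520 = €1,405.
Health Coverage Credit: €319,700 is €15,600 into a €48,000 phase-out range, leaving 32,400/48,000 of the credit: €3,760 × 32,400/48,000 = €2,538.
Child Tax Credit: 6% of the €41,800 excess over €277,900 is €2,508; credit = €7,925 − €2,508 = €5,417.
Total: €1,925 + €1,405 + €2,538 + €5,417 = €11,285.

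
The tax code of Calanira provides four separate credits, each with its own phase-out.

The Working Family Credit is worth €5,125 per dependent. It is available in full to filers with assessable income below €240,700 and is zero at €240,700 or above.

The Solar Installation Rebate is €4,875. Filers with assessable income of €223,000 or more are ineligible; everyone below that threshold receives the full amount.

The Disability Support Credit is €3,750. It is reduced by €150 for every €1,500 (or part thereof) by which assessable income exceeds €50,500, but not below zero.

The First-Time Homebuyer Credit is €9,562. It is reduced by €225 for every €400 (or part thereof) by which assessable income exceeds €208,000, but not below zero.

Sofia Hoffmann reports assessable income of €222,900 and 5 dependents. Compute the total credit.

Working Family Credit: base = 5 × €5,125 = €25,625. €222,900 is below the €240,700 cutoff, so the full €25,625 applies.
Solar Installation Rebate: €222,900 is below the €223,000 cutoff, so the full €4,875 applies.
Disability Support Credit: income exceeds €50,500 by €172,400 → 115 increments × €150 = €17,250 ≥ base, so the credit is €0.
First-Time Homebuyer Credit: income exceeds €208,000 by €14,900, which is 38 full-or-partial €400 increments; reduction = 38 × €225 = €8,550, leaving €1,012.
Total: €25,625 + €4,875 + €0 + €1,012 = €31,512.

€31,512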